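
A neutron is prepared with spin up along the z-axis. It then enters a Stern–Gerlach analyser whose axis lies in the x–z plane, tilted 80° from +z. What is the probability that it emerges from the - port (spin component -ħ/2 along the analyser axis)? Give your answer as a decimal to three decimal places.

0.413

For spin-½, the probability of finding spin-up along an axis at angle θ to the initial spin direction is cos²(θ/2); spin-down is sin²(θ/2).
θ = 80°, so P = sin²(40°) ≈ 0.413.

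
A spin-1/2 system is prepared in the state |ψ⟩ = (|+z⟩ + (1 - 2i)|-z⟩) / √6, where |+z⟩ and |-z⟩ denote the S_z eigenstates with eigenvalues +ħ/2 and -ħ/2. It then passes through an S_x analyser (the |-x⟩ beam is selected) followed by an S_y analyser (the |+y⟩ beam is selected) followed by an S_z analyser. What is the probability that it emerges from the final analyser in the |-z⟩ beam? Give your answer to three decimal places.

0.083

First analyser (S_x): P(|-x⟩) = |⟨-x|ψ⟩|² = 4/12.
After stage 1 the state is |-x⟩; P(|+y⟩) = |⟨+y|-x⟩|² = 1/2.
After stage 2 the state is |+y⟩; P(|-z⟩) = |⟨-z|+y⟩|² = 1/2.
Joint probability = 4/12 × 1/2 × 1/2 = 0.083.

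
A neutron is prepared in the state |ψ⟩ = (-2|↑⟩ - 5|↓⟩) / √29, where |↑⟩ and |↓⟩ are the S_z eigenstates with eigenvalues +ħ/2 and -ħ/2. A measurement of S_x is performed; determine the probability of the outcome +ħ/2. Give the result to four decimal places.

0.8448

|+x⟩ = (|↑⟩ + |↓⟩)/√2, so ⟨+x|ψ⟩ = (-7) / (√2·√29).
P = |-7|² / 58 = 49/58.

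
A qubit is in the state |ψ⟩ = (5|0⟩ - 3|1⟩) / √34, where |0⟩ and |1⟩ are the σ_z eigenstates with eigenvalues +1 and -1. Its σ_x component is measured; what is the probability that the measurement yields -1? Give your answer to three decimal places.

|-x⟩ = (|0⟩ - |1⟩)/√2, so ⟨-x|ψ⟩ = (8) / (√2·√34).
P = |8|² / 68 = 64/68.

0.941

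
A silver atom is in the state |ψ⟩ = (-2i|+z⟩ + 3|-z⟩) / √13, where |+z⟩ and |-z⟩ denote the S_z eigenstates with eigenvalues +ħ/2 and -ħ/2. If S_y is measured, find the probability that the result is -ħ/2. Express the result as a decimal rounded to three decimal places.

0.038

|-y⟩ = (|+z⟩ - i|-z⟩)/√2, so ⟨-y|ψ⟩ = (i) / (√2·√13).
P = |i|² / 26 = 1/26.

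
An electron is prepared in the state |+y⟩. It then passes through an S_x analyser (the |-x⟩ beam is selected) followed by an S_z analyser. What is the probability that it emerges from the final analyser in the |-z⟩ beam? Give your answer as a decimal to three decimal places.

0.250

First analyser (S_x): from |+y⟩, P(|-x⟩) = 1/2.
After stage 1 the state is |-x⟩; P(|-z⟩) = |⟨-z|-x⟩|² = 1/2.
Joint probability = 1/2 × 1/2 = 0.250.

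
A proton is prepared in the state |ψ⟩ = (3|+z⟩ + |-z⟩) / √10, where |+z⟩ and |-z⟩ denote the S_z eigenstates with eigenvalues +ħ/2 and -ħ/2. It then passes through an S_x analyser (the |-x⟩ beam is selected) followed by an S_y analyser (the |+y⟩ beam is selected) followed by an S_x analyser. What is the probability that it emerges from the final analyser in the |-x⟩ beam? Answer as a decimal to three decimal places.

First analyser (S_x): P(|-x⟩) = |⟨-x|ψ⟩|² = 4/20.
After stage 1 the state is |-x⟩; P(|+y⟩) = |⟨+y|-x⟩|² = 1/2.
After stage 2 the state is |+y⟩; P(|-x⟩) = |⟨-x|+y⟩|² = 1/2.
Joint probability = 4/20 × 1/2 × 1/2 = 0.050.

0.050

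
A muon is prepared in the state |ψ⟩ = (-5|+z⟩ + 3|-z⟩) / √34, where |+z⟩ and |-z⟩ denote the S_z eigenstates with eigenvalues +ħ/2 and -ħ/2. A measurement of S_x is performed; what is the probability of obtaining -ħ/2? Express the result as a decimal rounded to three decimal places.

|-x⟩ = (|+z⟩ - |-z⟩)/√2, so ⟨-x|ψ⟩ = (-8) / (√2·√34).
P = |-8|² / 68 = 64/68.

0.941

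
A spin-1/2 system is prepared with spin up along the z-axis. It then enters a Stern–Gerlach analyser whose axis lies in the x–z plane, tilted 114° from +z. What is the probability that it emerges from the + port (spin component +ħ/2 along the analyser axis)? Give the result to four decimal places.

0.2966

For spin-½, the probability of finding spin-up along an axis at angle θ to the initial spin direction is cos²(θ/2); spin-down is sin²(θ/2).
θ = 114°, so P = cos²(57°) ≈ 0.2966.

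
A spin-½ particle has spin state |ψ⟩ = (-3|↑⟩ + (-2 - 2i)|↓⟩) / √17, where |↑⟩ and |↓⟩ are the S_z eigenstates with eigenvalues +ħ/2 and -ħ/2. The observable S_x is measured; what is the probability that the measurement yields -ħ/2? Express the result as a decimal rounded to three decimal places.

0.147

|-x⟩ = (|↑⟩ - |↓⟩)/√2, so ⟨-x|ψ⟩ = (-1 + 2i) / (√2·√17).
P = |-1 + 2i|² / 34 = 5/34.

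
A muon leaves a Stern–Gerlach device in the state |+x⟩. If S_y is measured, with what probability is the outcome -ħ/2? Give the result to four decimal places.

In the S_z basis, |+x⟩ = (|↑⟩ + |↓⟩)/√2 and |-y⟩ = (|↑⟩ - i|↓⟩)/√2.
|⟨-y|+x⟩|² = 1/2.

0.5000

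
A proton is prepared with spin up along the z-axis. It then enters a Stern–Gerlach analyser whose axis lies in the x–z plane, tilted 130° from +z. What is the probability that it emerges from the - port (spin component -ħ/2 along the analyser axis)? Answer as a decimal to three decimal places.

0.821

For spin-½, the probability of finding spin-up along an axis at angle θ to the initial spin direction is cos²(θ/2); spin-down is sin²(θ/2).
θ = 130°, so P = sin²(65°) ≈ 0.821.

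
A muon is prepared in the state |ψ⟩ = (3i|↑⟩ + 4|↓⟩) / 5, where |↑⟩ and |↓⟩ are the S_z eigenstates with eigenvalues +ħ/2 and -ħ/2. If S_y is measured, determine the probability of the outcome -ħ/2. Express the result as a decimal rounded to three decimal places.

|-y⟩ = (|↑⟩ - i|↓⟩)/√2, so ⟨-y|ψ⟩ = (7i) / (√2·5).
P = |7i|² / 50 = 49/50.

0.980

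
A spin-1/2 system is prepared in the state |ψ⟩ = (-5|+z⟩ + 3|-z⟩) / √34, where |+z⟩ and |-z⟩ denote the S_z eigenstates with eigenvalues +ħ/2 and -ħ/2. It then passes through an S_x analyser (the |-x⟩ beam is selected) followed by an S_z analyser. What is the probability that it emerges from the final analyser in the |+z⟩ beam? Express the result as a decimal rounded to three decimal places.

First analyser (S_x): P(|-x⟩) = |⟨-x|ψ⟩|² = 64/68.
After stage 1 the state is |-x⟩; P(|+z⟩) = |⟨+z|-x⟩|² = 1/2.
Joint probability = 64/68 × 1/2 = 0.471.

0.471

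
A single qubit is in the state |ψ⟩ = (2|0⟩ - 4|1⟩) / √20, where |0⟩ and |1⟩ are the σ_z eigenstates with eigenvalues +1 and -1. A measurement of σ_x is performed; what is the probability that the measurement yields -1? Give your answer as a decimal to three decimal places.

|-x⟩ = (|0⟩ - |1⟩)/√2, so ⟨-x|ψ⟩ = (6) / (√2·√20).
P = |6|² / 40 = 36/40.

0.900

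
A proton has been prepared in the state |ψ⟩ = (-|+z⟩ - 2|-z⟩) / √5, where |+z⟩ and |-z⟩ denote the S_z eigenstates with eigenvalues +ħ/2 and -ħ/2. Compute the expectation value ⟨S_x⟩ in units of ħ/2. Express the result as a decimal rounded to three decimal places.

⟨σ_x⟩ = 2 Re(a* b)/(|a|²+|b|²) with a = -1, b = -2.
a* b = 2, so ⟨σ_x⟩ = 4/5.
⟨S_x⟩ = (ħ/2)·⟨σ_x⟩.

0.800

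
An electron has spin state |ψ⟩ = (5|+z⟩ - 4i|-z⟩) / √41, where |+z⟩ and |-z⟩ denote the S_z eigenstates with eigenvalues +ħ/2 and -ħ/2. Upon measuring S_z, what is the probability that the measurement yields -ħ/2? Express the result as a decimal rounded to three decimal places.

The -ħ/2 outcome corresponds to |-z⟩. Its amplitude in |ψ⟩ is -4i/√41.
P = |-4i|² / 41 = 16/41.

0.390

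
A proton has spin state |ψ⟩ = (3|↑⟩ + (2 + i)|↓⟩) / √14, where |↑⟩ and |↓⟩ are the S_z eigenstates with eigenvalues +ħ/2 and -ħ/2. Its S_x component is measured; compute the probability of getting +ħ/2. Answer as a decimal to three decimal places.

|+x⟩ = (|↑⟩ + |↓⟩)/√2, so ⟨+x|ψ⟩ = (5 + i) / (√2·√14).
P = |5 + i|² / 28 = 26/28.

0.929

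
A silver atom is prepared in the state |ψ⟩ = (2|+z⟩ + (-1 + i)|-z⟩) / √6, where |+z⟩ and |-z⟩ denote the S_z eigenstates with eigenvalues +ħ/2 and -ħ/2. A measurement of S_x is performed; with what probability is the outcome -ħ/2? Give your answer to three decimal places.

|-x⟩ = (|+z⟩ - |-z⟩)/√2, so ⟨-x|ψ⟩ = (3 - i) / (√2·√6).
P = |3 - i|² / 12 = 10/12.

0.833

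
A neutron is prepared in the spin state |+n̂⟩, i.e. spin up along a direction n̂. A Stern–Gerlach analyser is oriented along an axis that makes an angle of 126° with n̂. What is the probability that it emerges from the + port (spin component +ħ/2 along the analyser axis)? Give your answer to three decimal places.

For spin-½, the probability of finding spin-up along an axis at angle θ to the initial spin direction is cos²(θ/2); spin-down is sin²(θ/2).
θ = 126°, so P = cos²(63°) ≈ 0.206.

0.206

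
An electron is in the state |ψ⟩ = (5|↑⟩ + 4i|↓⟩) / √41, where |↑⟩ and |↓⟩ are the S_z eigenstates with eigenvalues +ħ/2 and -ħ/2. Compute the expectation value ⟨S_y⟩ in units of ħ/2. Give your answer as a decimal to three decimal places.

0.976

⟨σ_y⟩ = 2 Im(a* b)/(|a|²+|b|²) with a = 5, b = 4i.
a* b = 20i, so ⟨σ_y⟩ = 40/41.
⟨S_y⟩ = (ħ/2)·⟨σ_y⟩.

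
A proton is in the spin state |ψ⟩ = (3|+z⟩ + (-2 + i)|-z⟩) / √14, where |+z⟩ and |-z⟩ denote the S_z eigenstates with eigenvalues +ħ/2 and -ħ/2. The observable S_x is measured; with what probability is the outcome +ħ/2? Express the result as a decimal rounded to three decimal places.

|+x⟩ = (|+z⟩ + |-z⟩)/√2, so ⟨+x|ψ⟩ = (1 + i) / (√2·√14).
P = |1 + i|² / 28 = 2/28.

0.071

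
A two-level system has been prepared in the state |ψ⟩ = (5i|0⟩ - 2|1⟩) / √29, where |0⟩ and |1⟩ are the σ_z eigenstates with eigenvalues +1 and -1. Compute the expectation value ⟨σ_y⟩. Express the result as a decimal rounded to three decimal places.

0.690

⟨σ_y⟩ = 2 Im(a* b)/(|a|²+|b|²) with a = 5i, b = -2.
a* b = 10i, so ⟨σ_y⟩ = 20/29.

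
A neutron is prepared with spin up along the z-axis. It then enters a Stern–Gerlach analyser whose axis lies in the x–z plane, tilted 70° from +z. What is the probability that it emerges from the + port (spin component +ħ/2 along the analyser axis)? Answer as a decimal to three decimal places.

For spin-½, the probability of finding spin-up along an axis at angle θ to the initial spin direction is cos²(θ/2); spin-down is sin²(θ/2).
θ = 70°, so P = cos²(35°) ≈ 0.671.

0.671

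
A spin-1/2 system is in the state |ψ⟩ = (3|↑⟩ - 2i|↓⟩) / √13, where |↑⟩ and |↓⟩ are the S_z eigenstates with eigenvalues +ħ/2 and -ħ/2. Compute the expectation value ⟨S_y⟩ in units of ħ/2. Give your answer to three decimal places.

⟨σ_y⟩ = 2 Im(a* b)/(|a|²+|b|²) with a = 3, b = -2i.
a* b = -6i, so ⟨σ_y⟩ = -12/13.
⟨S_y⟩ = (ħ/2)·⟨σ_y⟩.

-0.923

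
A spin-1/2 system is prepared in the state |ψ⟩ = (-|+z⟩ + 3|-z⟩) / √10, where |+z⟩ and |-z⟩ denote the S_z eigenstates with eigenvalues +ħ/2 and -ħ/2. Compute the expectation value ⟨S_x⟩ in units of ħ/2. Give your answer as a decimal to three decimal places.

⟨σ_x⟩ = 2 Re(a* b)/(|a|²+|b|²) with a = -1, b = 3.
a* b = -3, so ⟨σ_x⟩ = -6/10.
⟨S_x⟩ = (ħ/2)·⟨σ_x⟩.

-0.600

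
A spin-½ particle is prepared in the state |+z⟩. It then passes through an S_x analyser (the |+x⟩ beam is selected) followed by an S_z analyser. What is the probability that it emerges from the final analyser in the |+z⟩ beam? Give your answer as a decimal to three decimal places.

First analyser (S_x): from |+z⟩, P(|+x⟩) = 1/2.
After stage 1 the state is |+x⟩; P(|+z⟩) = |⟨+z|+x⟩|² = 1/2.
Joint probability = 1/2 × 1/2 = 0.250.

0.250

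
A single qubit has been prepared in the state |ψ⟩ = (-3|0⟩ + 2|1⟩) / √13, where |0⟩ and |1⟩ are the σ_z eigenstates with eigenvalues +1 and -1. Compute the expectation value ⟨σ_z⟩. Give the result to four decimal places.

⟨σ_z⟩ = |a|² - |b|² divided by |a|²+|b|², with a, b the |0⟩, |1⟩ amplitudes.
= (9 - 4)/13 = 5/13.

0.3846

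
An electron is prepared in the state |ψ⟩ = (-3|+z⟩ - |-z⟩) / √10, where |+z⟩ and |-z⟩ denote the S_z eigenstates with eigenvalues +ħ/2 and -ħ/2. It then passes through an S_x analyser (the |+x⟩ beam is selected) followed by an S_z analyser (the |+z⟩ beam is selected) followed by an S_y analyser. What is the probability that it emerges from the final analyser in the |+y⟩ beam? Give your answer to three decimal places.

First analyser (S_x): P(|+x⟩) = |⟨+x|ψ⟩|² = 16/20.
After stage 1 the state is |+x⟩; P(|+z⟩) = |⟨+z|+x⟩|² = 1/2.
After stage 2 the state is |+z⟩; P(|+y⟩) = |⟨+y|+z⟩|² = 1/2.
Joint probability = 16/20 × 1/2 × 1/2 = 0.200.

0.200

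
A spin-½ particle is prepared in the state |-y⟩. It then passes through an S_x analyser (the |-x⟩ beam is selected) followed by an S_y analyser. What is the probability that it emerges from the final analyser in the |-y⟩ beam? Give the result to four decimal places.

First analyser (S_x): from |-y⟩, P(|-x⟩) = 1/2.
After stage 1 the state is |-x⟩; P(|-y⟩) = |⟨-y|-x⟩|² = 1/2.
Joint probability = 1/2 × 1/2 = 0.2500.

0.2500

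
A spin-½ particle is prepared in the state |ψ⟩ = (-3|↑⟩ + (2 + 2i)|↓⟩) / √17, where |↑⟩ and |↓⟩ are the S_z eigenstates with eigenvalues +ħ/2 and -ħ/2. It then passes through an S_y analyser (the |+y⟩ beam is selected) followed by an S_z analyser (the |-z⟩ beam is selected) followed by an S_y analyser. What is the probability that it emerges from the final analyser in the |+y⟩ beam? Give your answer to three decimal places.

First analyser (S_y): P(|+y⟩) = |⟨+y|ψ⟩|² = 5/34.
After stage 1 the state is |+y⟩; P(|-z⟩) = |⟨-z|+y⟩|² = 1/2.
After stage 2 the state is |-z⟩; P(|+y⟩) = |⟨+y|-z⟩|² = 1/2.
Joint probability = 5/34 × 1/2 × 1/2 = 0.037.

0.037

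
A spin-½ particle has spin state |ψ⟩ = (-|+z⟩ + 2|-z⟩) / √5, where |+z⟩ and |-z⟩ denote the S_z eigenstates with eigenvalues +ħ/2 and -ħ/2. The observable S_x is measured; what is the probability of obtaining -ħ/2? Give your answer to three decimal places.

|-x⟩ = (|+z⟩ - |-z⟩)/√2, so ⟨-x|ψ⟩ = (-3) / (√2·√5).
P = |-3|² / 10 = 9/10.

0.900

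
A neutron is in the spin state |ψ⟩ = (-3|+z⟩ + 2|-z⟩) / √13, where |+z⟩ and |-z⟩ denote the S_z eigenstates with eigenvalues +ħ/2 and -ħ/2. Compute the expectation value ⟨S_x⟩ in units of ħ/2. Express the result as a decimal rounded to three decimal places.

-0.923

⟨σ_x⟩ = 2 Re(a* b)/(|a|²+|b|²) with a = -3, b = 2.
a* b = -6, so ⟨σ_x⟩ = -12/13.
⟨S_x⟩ = (ħ/2)·⟨σ_x⟩.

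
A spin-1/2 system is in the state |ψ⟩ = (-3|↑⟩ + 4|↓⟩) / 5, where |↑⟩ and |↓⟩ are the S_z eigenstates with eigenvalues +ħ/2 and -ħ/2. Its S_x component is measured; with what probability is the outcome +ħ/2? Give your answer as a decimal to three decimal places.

|+x⟩ = (|↑⟩ + |↓⟩)/√2, so ⟨+x|ψ⟩ = (1) / (√2·5).
P = |1|² / 50 = 1/50.

0.020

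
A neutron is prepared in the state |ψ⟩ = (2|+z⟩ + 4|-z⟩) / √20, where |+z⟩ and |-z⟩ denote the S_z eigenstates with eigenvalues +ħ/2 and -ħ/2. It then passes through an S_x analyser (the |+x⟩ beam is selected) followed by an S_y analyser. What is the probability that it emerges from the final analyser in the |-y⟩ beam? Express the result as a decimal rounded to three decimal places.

0.450

First analyser (S_x): P(|+x⟩) = |⟨+x|ψ⟩|² = 36/40.
After stage 1 the state is |+x⟩; P(|-y⟩) = |⟨-y|+x⟩|² = 1/2.
Joint probability = 36/40 × 1/2 = 0.450.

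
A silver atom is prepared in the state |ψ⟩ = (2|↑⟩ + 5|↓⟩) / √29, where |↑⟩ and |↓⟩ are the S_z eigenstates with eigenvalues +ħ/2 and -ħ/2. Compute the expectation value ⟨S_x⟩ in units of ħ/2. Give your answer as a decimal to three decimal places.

0.690

⟨σ_x⟩ = 2 Re(a* b)/(|a|²+|b|²) with a = 2, b = 5.
a* b = 10, so ⟨σ_x⟩ = 20/29.
⟨S_x⟩ = (ħ/2)·⟨σ_x⟩.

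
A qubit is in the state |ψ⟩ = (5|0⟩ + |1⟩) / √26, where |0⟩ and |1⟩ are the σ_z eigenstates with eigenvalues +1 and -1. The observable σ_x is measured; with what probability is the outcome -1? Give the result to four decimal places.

0.3077

|-x⟩ = (|0⟩ - |1⟩)/√2, so ⟨-x|ψ⟩ = (4) / (√2·√26).
P = |4|² / 52 = 16/52.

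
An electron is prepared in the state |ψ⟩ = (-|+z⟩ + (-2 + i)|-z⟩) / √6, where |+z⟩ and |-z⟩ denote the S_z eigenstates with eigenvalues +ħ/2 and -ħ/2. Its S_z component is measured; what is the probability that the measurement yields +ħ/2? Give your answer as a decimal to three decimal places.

The +ħ/2 outcome corresponds to |+z⟩. Its amplitude in |ψ⟩ is -1/√6.
P = |-1|² / 6 = 1/6.

0.167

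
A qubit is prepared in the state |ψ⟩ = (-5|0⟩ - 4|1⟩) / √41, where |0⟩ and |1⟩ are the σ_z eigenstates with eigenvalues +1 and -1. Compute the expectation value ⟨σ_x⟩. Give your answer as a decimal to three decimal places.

⟨σ_x⟩ = 2 Re(a* b)/(|a|²+|b|²) with a = -5, b = -4.
a* b = 20, so ⟨σ_x⟩ = 40/41.

0.976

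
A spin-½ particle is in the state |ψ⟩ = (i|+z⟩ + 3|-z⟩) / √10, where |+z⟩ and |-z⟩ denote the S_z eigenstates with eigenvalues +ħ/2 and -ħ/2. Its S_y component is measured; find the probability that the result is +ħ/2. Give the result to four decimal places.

|+y⟩ = (|+z⟩ + i|-z⟩)/√2, so ⟨+y|ψ⟩ = (-2i) / (√2·√10).
P = |-2i|² / 20 = 4/20.

0.2000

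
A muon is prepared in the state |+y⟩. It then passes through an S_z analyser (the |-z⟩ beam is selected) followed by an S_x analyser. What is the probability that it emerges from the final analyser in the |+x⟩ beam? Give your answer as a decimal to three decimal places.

0.250

First analyser (S_z): from |+y⟩, P(|-z⟩) = 1/2.
After stage 1 the state is |-z⟩; P(|+x⟩) = |⟨+x|-z⟩|² = 1/2.
Joint probability = 1/2 × 1/2 = 0.250.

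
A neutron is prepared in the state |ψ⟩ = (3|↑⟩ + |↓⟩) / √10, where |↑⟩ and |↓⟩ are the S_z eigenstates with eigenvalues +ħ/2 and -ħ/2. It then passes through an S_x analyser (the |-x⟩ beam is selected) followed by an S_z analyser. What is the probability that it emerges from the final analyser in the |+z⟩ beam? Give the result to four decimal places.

0.1000

First analyser (S_x): P(|-x⟩) = |⟨-x|ψ⟩|² = 4/20.
After stage 1 the state is |-x⟩; P(|+z⟩) = |⟨+z|-x⟩|² = 1/2.
Joint probability = 4/20 × 1/2 = 0.1000.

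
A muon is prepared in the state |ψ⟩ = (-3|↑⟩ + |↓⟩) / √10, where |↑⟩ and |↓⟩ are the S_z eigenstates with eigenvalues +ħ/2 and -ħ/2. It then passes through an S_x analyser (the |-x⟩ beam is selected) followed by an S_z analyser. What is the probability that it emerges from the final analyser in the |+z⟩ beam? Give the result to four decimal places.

0.4000

First analyser (S_x): P(|-x⟩) = |⟨-x|ψ⟩|² = 16/20.
After stage 1 the state is |-x⟩; P(|+z⟩) = |⟨+z|-x⟩|² = 1/2.
Joint probability = 16/20 × 1/2 = 0.4000.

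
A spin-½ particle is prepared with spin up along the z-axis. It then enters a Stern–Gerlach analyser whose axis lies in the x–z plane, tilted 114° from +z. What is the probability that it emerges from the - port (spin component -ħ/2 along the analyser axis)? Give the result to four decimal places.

0.7034

For spin-½, the probability of finding spin-up along an axis at angle θ to the initial spin direction is cos²(θ/2); spin-down is sin²(θ/2).
θ = 114°, so P = sin²(57°) ≈ 0.7034.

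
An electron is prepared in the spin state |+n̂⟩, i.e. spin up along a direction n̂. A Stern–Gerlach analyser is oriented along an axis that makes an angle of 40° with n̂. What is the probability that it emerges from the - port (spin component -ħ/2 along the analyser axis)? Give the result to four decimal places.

0.1170

For spin-½, the probability of finding spin-up along an axis at angle θ to the initial spin direction is cos²(θ/2); spin-down is sin²(θ/2).
θ = 40°, so P = sin²(20°) ≈ 0.1170.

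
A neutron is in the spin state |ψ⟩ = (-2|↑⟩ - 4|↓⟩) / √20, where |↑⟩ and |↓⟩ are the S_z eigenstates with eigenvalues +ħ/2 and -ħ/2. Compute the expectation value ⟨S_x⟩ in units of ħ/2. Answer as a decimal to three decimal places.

⟨σ_x⟩ = 2 Re(a* b)/(|a|²+|b|²) with a = -2, b = -4.
a* b = 8, so ⟨σ_x⟩ = 16/20.
⟨S_x⟩ = (ħ/2)·⟨σ_x⟩.

0.800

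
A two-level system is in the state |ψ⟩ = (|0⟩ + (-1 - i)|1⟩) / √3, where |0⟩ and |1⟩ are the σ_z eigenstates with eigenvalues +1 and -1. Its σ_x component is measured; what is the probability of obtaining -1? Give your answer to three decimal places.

|-x⟩ = (|0⟩ - |1⟩)/√2, so ⟨-x|ψ⟩ = (2 + i) / (√2·√3).
P = |2 + i|² / 6 = 5/6.

0.833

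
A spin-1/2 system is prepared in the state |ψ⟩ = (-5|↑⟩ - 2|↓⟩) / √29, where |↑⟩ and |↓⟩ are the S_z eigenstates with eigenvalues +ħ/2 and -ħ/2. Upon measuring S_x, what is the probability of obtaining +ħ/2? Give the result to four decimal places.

|+x⟩ = (|↑⟩ + |↓⟩)/√2, so ⟨+x|ψ⟩ = (-7) / (√2·√29).
P = |-7|² / 58 = 49/58.

0.8448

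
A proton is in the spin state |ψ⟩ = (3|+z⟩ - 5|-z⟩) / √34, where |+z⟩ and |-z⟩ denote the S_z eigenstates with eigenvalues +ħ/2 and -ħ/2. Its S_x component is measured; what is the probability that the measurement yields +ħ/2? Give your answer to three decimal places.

|+x⟩ = (|+z⟩ + |-z⟩)/√2, so ⟨+x|ψ⟩ = (-2) / (√2·√34).
P = |-2|² / 68 = 4/68.

0.059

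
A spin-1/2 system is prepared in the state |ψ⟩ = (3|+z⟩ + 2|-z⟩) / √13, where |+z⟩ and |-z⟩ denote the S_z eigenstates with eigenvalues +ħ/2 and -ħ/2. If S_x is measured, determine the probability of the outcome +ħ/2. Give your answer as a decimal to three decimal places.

0.962

|+x⟩ = (|+z⟩ + |-z⟩)/√2, so ⟨+x|ψ⟩ = (5) / (√2·√13).
P = |5|² / 26 = 25/26.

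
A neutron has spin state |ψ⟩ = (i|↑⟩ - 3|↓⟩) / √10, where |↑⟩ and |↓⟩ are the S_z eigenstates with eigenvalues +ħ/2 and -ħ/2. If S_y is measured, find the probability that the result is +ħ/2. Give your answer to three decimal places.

|+y⟩ = (|↑⟩ + i|↓⟩)/√2, so ⟨+y|ψ⟩ = (4i) / (√2·√10).
P = |4i|² / 20 = 16/20.

0.800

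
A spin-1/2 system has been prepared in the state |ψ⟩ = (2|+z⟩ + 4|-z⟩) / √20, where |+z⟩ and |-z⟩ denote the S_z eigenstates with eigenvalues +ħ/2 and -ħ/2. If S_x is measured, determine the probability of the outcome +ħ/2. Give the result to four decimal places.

0.9000

|+x⟩ = (|+z⟩ + |-z⟩)/√2, so ⟨+x|ψ⟩ = (6) / (√2·√20).
P = |6|² / 40 = 36/40.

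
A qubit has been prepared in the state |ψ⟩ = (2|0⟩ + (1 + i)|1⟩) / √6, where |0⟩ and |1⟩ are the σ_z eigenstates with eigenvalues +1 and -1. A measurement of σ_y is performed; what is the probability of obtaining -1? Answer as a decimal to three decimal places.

0.167

|-y⟩ = (|0⟩ - i|1⟩)/√2, so ⟨-y|ψ⟩ = (1 + i) / (√2·√6).
P = |1 + i|² / 12 = 2/12.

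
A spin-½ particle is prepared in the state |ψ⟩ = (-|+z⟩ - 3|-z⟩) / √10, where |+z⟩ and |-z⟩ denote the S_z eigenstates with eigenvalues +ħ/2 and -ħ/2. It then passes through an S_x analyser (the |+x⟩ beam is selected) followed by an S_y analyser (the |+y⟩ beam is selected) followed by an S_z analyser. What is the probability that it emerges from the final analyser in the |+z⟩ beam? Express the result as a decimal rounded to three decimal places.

First analyser (S_x): P(|+x⟩) = |⟨+x|ψ⟩|² = 16/20.
After stage 1 the state is |+x⟩; P(|+y⟩) = |⟨+y|+x⟩|² = 1/2.
After stage 2 the state is |+y⟩; P(|+z⟩) = |⟨+z|+y⟩|² = 1/2.
Joint probability = 16/20 × 1/2 × 1/2 = 0.200.

0.200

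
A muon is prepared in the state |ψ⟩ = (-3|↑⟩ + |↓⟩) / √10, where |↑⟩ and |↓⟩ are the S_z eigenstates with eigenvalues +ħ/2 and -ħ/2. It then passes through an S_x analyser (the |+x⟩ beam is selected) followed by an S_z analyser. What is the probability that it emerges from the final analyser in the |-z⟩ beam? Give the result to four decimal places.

0.1000

First analyser (S_x): P(|+x⟩) = |⟨+x|ψ⟩|² = 4/20.
After stage 1 the state is |+x⟩; P(|-z⟩) = |⟨-z|+x⟩|² = 1/2.
Joint probability = 4/20 × 1/2 = 0.1000.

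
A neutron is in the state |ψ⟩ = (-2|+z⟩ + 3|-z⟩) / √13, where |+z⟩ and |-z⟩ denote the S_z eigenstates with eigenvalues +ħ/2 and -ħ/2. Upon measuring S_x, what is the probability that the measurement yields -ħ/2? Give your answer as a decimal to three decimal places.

0.962

|-x⟩ = (|+z⟩ - |-z⟩)/√2, so ⟨-x|ψ⟩ = (-5) / (√2·√13).
P = |-5|² / 26 = 25/26.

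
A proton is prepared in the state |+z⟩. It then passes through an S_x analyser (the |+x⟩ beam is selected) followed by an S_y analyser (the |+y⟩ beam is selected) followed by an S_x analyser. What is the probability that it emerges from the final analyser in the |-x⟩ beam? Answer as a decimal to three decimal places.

First analyser (S_x): from |+z⟩, P(|+x⟩) = 1/2.
After stage 1 the state is |+x⟩; P(|+y⟩) = |⟨+y|+x⟩|² = 1/2.
After stage 2 the state is |+y⟩; P(|-x⟩) = |⟨-x|+y⟩|² = 1/2.
Joint probability = 1/2 × 1/2 × 1/2 = 0.125.

0.125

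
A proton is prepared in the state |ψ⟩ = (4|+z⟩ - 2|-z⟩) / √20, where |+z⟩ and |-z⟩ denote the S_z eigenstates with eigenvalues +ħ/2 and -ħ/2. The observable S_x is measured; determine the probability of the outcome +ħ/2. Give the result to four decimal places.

|+x⟩ = (|+z⟩ + |-z⟩)/√2, so ⟨+x|ψ⟩ = (2) / (√2·√20).
P = |2|² / 40 = 4/40.

0.1000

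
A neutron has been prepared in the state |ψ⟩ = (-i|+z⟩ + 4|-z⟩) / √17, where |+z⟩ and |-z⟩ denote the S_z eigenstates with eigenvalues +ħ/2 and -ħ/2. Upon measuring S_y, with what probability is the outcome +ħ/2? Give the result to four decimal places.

|+y⟩ = (|+z⟩ + i|-z⟩)/√2, so ⟨+y|ψ⟩ = (-5i) / (√2·√17).
P = |-5i|² / 34 = 25/34.

0.7353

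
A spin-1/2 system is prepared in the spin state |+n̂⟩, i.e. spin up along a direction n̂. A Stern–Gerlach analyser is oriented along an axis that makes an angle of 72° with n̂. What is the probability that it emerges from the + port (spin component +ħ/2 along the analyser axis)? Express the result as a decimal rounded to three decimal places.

0.655

For spin-½, the probability of finding spin-up along an axis at angle θ to the initial spin direction is cos²(θ/2); spin-down is sin²(θ/2).
θ = 72°, so P = cos²(36°) ≈ 0.655.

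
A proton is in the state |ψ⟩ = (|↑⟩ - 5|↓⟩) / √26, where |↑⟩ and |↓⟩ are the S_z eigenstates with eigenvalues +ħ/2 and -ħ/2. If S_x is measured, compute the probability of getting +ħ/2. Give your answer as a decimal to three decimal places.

|+x⟩ = (|↑⟩ + |↓⟩)/√2, so ⟨+x|ψ⟩ = (-4) / (√2·√26).
P = |-4|² / 52 = 16/52.

0.308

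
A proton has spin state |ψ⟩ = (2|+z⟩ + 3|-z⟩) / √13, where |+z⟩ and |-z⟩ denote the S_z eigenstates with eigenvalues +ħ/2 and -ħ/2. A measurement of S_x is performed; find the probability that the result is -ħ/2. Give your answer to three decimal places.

0.038

|-x⟩ = (|+z⟩ - |-z⟩)/√2, so ⟨-x|ψ⟩ = (-1) / (√2·√13).
P = |-1|² / 26 = 1/26.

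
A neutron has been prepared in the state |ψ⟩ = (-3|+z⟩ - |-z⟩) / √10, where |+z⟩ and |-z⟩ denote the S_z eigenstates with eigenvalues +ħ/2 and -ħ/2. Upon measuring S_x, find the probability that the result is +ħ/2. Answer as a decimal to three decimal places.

|+x⟩ = (|+z⟩ + |-z⟩)/√2, so ⟨+x|ψ⟩ = (-4) / (√2·√10).
P = |-4|² / 20 = 16/20.

0.800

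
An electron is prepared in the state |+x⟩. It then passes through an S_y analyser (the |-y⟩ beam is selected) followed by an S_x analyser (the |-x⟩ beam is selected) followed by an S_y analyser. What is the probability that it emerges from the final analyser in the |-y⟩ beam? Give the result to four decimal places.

0.1250

First analyser (S_y): from |+x⟩, P(|-y⟩) = 1/2.
After stage 1 the state is |-y⟩; P(|-x⟩) = |⟨-x|-y⟩|² = 1/2.
After stage 2 the state is |-x⟩; P(|-y⟩) = |⟨-y|-x⟩|² = 1/2.
Joint probability = 1/2 × 1/2 × 1/2 = 0.1250.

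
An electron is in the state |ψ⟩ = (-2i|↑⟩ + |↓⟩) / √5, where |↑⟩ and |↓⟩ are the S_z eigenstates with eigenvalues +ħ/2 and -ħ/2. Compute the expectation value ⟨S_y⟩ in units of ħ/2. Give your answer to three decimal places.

0.800

⟨σ_y⟩ = 2 Im(a* b)/(|a|²+|b|²) with a = -2i, b = 1.
a* b = 2i, so ⟨σ_y⟩ = 4/5.
⟨S_y⟩ = (ħ/2)·⟨σ_y⟩.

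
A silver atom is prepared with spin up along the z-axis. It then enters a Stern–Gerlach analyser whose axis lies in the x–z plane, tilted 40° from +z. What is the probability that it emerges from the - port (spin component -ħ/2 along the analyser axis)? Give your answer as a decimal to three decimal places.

0.117

For spin-½, the probability of finding spin-up along an axis at angle θ to the initial spin direction is cos²(θ/2); spin-down is sin²(θ/2).
θ = 40°, so P = sin²(20°) ≈ 0.117.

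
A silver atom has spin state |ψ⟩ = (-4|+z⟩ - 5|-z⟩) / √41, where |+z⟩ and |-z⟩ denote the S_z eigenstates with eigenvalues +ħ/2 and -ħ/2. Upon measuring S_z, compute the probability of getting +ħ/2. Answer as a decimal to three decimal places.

The +ħ/2 outcome corresponds to |+z⟩. Its amplitude in |ψ⟩ is -4/√41.
P = |-4|² / 41 = 16/41.

0.390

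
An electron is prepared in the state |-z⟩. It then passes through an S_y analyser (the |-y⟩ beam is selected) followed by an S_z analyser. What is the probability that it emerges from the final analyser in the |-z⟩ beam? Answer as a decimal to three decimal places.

0.250

First analyser (S_y): from |-z⟩, P(|-y⟩) = 1/2.
After stage 1 the state is |-y⟩; P(|-z⟩) = |⟨-z|-y⟩|² = 1/2.
Joint probability = 1/2 × 1/2 = 0.250.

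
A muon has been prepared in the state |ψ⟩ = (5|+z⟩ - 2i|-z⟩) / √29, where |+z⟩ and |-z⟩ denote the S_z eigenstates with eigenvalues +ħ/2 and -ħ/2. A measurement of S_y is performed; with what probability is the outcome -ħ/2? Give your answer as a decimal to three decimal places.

0.845

|-y⟩ = (|+z⟩ - i|-z⟩)/√2, so ⟨-y|ψ⟩ = (7) / (√2·√29).
P = |7|² / 58 = 49/58.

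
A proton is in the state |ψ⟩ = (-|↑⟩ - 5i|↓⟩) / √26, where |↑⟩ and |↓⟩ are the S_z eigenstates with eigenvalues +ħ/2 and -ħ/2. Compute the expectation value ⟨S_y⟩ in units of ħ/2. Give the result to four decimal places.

⟨σ_y⟩ = 2 Im(a* b)/(|a|²+|b|²) with a = -1, b = -5i.
a* b = 5i, so ⟨σ_y⟩ = 10/26.
⟨S_y⟩ = (ħ/2)·⟨σ_y⟩.

0.3846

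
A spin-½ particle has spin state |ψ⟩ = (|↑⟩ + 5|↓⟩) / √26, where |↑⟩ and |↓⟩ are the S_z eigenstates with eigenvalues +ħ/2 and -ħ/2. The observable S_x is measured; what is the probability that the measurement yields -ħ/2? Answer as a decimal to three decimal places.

|-x⟩ = (|↑⟩ - |↓⟩)/√2, so ⟨-x|ψ⟩ = (-4) / (√2·√26).
P = |-4|² / 52 = 16/52.

0.308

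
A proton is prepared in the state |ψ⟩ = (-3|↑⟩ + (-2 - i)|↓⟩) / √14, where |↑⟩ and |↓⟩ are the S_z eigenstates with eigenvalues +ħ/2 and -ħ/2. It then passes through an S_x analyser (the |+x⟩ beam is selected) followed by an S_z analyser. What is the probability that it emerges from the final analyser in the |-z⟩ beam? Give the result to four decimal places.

0.4643

First analyser (S_x): P(|+x⟩) = |⟨+x|ψ⟩|² = 26/28.
After stage 1 the state is |+x⟩; P(|-z⟩) = |⟨-z|+x⟩|² = 1/2.
Joint probability = 26/28 × 1/2 = 0.4643.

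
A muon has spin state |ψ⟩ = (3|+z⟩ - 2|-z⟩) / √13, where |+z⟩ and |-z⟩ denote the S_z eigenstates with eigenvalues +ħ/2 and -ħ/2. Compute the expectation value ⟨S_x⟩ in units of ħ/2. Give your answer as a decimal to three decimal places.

⟨σ_x⟩ = 2 Re(a* b)/(|a|²+|b|²) with a = 3, b = -2.
a* b = -6, so ⟨σ_x⟩ = -12/13.
⟨S_x⟩ = (ħ/2)·⟨σ_x⟩.

-0.923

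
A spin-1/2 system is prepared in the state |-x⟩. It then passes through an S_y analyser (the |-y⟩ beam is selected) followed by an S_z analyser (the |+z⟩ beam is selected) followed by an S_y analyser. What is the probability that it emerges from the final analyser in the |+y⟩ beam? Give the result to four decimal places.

First analyser (S_y): from |-x⟩, P(|-y⟩) = 1/2.
After stage 1 the state is |-y⟩; P(|+z⟩) = |⟨+z|-y⟩|² = 1/2.
After stage 2 the state is |+z⟩; P(|+y⟩) = |⟨+y|+z⟩|² = 1/2.
Joint probability = 1/2 × 1/2 × 1/2 = 0.1250.

0.1250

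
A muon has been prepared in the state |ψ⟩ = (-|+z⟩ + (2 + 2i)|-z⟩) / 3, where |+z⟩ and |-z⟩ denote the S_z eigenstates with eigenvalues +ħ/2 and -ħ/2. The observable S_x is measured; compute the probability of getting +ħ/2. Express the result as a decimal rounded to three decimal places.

|+x⟩ = (|+z⟩ + |-z⟩)/√2, so ⟨+x|ψ⟩ = (1 + 2i) / (√2·3).
P = |1 + 2i|² / 18 = 5/18.

0.278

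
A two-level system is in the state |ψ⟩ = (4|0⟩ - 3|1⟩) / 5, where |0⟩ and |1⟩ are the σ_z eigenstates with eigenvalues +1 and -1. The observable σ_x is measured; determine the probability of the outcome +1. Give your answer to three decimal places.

0.020

|+x⟩ = (|0⟩ + |1⟩)/√2, so ⟨+x|ψ⟩ = (1) / (√2·5).
P = |1|² / 50 = 1/50.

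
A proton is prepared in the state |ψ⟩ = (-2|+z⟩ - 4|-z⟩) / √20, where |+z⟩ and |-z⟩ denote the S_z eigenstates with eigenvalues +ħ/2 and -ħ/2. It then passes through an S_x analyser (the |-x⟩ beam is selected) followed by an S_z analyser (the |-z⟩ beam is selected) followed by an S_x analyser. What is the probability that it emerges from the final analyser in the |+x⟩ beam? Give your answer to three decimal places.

First analyser (S_x): P(|-x⟩) = |⟨-x|ψ⟩|² = 4/40.
After stage 1 the state is |-x⟩; P(|-z⟩) = |⟨-z|-x⟩|² = 1/2.
After stage 2 the state is |-z⟩; P(|+x⟩) = |⟨+x|-z⟩|² = 1/2.
Joint probability = 4/40 × 1/2 × 1/2 = 0.025.

0.025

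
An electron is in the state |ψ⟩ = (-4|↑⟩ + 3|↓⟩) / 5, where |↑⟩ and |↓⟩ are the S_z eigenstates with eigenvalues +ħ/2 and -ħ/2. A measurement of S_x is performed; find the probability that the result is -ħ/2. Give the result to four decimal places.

0.9800

|-x⟩ = (|↑⟩ - |↓⟩)/√2, so ⟨-x|ψ⟩ = (-7) / (√2·5).
P = |-7|² / 50 = 49/50.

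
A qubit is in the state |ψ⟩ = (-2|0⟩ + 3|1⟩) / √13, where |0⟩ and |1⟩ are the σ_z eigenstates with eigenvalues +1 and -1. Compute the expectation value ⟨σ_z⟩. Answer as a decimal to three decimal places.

⟨σ_z⟩ = |a|² - |b|² divided by |a|²+|b|², with a, b the |0⟩, |1⟩ amplitudes.
= (4 - 9)/13 = -5/13.

-0.385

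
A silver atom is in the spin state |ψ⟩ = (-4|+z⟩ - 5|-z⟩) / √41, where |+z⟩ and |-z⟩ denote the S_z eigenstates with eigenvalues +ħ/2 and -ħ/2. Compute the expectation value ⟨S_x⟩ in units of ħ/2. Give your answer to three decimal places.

0.976

⟨σ_x⟩ = 2 Re(a* b)/(|a|²+|b|²) with a = -4, b = -5.
a* b = 20, so ⟨σ_x⟩ = 40/41.
⟨S_x⟩ = (ħ/2)·⟨σ_x⟩.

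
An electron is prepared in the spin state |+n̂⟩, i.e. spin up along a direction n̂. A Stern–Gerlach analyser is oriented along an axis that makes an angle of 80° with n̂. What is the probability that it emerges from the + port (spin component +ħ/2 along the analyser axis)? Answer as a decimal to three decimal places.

For spin-½, the probability of finding spin-up along an axis at angle θ to the initial spin direction is cos²(θ/2); spin-down is sin²(θ/2).
θ = 80°, so P = cos²(40°) ≈ 0.587.

0.587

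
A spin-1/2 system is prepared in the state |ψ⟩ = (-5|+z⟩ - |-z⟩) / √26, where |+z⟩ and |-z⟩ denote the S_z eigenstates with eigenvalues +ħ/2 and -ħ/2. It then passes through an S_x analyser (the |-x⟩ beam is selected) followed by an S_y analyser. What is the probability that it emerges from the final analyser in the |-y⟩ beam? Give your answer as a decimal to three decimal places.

First analyser (S_x): P(|-x⟩) = |⟨-x|ψ⟩|² = 16/52.
After stage 1 the state is |-x⟩; P(|-y⟩) = |⟨-y|-x⟩|² = 1/2.
Joint probability = 16/52 × 1/2 = 0.154.

0.154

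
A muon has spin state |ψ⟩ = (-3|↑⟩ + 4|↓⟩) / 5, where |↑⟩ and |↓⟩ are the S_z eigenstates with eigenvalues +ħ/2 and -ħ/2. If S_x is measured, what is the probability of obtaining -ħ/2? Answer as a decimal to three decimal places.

0.980

|-x⟩ = (|↑⟩ - |↓⟩)/√2, so ⟨-x|ψ⟩ = (-7) / (√2·5).
P = |-7|² / 50 = 49/50.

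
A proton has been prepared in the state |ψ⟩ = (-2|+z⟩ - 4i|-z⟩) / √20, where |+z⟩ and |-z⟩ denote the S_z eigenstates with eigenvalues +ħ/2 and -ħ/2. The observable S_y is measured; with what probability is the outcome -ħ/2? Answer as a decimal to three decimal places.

|-y⟩ = (|+z⟩ - i|-z⟩)/√2, so ⟨-y|ψ⟩ = (2) / (√2·√20).
P = |2|² / 40 = 4/40.

0.100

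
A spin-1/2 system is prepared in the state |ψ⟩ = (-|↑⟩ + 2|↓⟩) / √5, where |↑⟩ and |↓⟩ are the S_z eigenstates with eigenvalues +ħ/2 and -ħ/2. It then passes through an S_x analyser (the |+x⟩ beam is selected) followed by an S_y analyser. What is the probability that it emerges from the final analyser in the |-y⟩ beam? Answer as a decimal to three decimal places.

0.050

First analyser (S_x): P(|+x⟩) = |⟨+x|ψ⟩|² = 1/10.
After stage 1 the state is |+x⟩; P(|-y⟩) = |⟨-y|+x⟩|² = 1/2.
Joint probability = 1/10 × 1/2 = 0.050.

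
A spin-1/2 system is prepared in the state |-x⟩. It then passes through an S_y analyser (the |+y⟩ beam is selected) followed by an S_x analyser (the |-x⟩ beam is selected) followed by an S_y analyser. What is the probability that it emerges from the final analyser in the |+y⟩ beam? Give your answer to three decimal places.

First analyser (S_y): from |-x⟩, P(|+y⟩) = 1/2.
After stage 1 the state is |+y⟩; P(|-x⟩) = |⟨-x|+y⟩|² = 1/2.
After stage 2 the state is |-x⟩; P(|+y⟩) = |⟨+y|-x⟩|² = 1/2.
Joint probability = 1/2 × 1/2 × 1/2 = 0.125.

0.125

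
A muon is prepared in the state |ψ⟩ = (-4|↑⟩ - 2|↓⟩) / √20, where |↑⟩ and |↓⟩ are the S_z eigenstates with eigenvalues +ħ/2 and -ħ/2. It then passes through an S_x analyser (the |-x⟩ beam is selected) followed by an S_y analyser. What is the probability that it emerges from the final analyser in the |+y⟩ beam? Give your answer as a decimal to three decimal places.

First analyser (S_x): P(|-x⟩) = |⟨-x|ψ⟩|² = 4/40.
After stage 1 the state is |-x⟩; P(|+y⟩) = |⟨+y|-x⟩|² = 1/2.
Joint probability = 4/40 × 1/2 = 0.050.

0.050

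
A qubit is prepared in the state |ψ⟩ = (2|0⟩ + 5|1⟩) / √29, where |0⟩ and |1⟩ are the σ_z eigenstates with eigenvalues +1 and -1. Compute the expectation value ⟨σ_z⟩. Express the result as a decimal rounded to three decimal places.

⟨σ_z⟩ = |a|² - |b|² divided by |a|²+|b|², with a, b the |0⟩, |1⟩ amplitudes.
= (4 - 25)/29 = -21/29.

-0.724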